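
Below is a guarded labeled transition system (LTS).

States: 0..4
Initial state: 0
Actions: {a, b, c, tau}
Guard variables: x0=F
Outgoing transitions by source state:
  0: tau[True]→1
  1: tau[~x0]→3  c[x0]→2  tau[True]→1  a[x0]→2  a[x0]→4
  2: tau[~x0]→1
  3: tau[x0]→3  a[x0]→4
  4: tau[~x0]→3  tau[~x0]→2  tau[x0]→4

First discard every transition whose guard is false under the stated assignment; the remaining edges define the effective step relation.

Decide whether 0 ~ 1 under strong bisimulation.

Bisimulation quotient by refinement:
  P[0] = {{0,1,2,3,4}}
  P[1] = {{0,1,2,4},{3}}
  P[2] = {{0,2},{1,4},{3}}
  P[3] = {{0,2},{1},{3},{4}}
4 equivalence class(es) (converged in 4)
class of 0: {0,2}; class of 1: {1}

Answer: NOT BISIMILAR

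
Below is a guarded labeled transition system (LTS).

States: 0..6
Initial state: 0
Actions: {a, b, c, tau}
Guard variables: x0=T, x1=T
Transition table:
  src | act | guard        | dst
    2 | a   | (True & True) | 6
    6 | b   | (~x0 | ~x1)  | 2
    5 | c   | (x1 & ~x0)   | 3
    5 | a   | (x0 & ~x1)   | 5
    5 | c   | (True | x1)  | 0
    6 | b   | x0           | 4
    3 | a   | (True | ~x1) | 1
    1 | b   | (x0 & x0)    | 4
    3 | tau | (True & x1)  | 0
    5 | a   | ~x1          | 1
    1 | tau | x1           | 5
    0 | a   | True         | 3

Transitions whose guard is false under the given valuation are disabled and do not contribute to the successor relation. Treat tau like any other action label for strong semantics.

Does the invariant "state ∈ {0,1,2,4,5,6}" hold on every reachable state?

Safe = {0,1,2,4,5,6}
R = {0,1,3,4,5}
  0: safe
  1: safe
  3: ✗ unsafe
  4: safe
  5: safe
reach 3 via a — violates

Answer: INVARIANT VIOLATED at state 3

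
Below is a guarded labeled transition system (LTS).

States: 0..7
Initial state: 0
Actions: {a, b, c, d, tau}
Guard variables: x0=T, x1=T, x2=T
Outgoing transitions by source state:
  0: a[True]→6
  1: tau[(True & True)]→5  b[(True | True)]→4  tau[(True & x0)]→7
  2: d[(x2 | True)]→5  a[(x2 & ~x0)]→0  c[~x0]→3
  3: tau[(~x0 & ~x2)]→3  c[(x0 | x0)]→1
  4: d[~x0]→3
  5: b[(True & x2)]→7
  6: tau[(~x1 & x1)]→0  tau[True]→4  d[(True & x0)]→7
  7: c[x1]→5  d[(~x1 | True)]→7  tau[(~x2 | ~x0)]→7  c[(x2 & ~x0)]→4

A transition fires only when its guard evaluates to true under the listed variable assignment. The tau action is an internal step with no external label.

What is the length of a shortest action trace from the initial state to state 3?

Answer: UNREACHABLE

Trace:
Layered search for 3:
  depth 0: {0}
  depth 1: {6}
  depth 2: {4,7}
  depth 3: {5}
3 never appears.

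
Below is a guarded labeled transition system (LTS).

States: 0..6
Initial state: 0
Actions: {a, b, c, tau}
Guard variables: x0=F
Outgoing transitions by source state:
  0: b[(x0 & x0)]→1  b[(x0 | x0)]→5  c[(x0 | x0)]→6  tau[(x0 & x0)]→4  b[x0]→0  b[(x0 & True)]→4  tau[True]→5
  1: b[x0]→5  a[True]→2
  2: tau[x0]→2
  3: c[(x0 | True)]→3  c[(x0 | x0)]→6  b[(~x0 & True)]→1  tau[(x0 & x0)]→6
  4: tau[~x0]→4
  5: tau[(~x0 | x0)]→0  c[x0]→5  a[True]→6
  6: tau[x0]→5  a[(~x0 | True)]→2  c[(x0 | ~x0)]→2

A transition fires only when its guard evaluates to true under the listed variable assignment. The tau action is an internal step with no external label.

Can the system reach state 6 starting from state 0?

Answer: REACHABLE

Analysis:
Guard filter leaves 9 enabled edge(s).
Layer 0: {0}
Layer 1: {5}  now seen {0,5}
Layer 2: {6}  now seen {0,5,6}
Layer 3: {2}  now seen {0,2,5,6}
Reach set: {0,2,5,6}
trace reaching 6: tau·a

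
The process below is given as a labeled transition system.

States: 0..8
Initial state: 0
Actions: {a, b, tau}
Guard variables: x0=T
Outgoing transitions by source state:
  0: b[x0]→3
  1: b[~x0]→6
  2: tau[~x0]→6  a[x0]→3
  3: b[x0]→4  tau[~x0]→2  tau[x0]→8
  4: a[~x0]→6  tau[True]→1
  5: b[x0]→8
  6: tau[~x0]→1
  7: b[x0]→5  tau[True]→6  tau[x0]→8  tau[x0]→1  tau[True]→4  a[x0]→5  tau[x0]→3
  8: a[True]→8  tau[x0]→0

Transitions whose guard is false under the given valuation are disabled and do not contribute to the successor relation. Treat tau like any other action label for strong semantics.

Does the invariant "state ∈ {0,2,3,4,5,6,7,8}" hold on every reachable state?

Allowed set {0,2,3,4,5,6,7,8}
Reachable = {0,1,3,4,8}
  0: safe
  1: VIOLATES
  3: safe
  4: safe
  8: safe
witness against invariant: b·b·tau → 1

Answer: INVARIANT VIOLATED at state 1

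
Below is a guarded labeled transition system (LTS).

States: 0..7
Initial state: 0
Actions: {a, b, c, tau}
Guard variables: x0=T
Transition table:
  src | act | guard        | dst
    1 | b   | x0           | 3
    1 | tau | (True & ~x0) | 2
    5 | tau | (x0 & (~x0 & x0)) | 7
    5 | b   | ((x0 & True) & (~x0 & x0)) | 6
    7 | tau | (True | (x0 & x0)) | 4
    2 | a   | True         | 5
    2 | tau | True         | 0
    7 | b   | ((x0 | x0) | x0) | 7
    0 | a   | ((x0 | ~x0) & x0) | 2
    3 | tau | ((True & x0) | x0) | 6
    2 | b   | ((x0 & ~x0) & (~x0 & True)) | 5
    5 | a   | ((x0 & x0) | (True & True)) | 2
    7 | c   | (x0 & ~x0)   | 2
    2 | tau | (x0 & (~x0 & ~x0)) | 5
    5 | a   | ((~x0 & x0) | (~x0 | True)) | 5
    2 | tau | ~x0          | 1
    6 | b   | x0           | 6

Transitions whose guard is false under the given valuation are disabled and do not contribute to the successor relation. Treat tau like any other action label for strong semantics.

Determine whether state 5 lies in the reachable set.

Answer: REACHABLE

Analysis:
After dropping false guards: 10 live edges.
L0 = {0}
L1 = {2}  cumulative {0,2}
L2 = {5}  cumulative {0,2,5}
Reach set: {0,2,5}
trace reaching 5: a·a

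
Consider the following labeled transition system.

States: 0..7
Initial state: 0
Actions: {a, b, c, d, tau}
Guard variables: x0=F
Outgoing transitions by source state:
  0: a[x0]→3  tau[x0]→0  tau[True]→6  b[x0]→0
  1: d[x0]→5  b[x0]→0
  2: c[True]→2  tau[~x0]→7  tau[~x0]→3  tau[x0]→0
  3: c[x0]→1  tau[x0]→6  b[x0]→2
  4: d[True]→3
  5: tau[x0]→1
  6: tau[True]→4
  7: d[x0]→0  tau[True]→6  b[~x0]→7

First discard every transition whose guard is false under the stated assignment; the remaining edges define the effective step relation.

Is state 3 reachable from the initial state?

8 transition(s) survive guard evaluation.
L0 = {0}
L1 = {6}  now seen {0,6}
L2 = {4}  now seen {0,4,6}
L3 = {3}  now seen {0,3,4,6}
Reach set: {0,3,4,6}
trace reaching 3: tau·tau·d

Answer: REACHABLE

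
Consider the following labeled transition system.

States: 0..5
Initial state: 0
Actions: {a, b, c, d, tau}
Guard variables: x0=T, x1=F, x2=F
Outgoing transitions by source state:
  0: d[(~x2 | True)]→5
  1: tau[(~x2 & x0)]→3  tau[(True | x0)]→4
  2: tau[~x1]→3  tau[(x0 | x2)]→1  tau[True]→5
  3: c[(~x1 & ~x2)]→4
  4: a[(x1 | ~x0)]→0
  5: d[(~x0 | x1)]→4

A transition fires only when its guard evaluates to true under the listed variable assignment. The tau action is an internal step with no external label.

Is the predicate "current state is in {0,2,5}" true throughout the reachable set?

Answer: INVARIANT HOLDS

Analysis:
Allowed set {0,2,5}
Reachable = {0,5}
  0: ✓
  5: ✓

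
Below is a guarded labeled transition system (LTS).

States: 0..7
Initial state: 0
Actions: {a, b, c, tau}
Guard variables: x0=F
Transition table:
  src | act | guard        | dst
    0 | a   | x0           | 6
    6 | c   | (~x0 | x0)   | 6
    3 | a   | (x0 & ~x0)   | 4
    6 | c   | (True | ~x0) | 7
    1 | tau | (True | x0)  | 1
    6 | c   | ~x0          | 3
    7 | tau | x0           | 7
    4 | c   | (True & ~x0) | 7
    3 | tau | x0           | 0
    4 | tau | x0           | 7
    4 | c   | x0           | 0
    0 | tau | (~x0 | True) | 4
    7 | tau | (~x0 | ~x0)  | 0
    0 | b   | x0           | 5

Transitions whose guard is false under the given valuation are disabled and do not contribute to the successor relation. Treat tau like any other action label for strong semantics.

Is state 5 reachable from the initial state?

Guard filter leaves 7 enabled edge(s).
L0 = {0}
L1 = {4}  now seen {0,4}
L2 = {7}  now seen {0,4,7}
R = {0,4,7}

Answer: UNREACHABLE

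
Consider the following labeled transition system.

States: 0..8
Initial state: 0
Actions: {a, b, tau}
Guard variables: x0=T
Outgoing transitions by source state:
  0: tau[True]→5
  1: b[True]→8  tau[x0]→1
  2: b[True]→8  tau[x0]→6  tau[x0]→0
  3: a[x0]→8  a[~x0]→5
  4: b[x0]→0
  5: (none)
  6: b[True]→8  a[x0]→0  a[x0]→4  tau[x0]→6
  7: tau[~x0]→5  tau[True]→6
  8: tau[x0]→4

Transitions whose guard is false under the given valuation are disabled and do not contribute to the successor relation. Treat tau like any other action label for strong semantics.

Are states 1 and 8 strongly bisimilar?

Answer: NOT BISIMILAR

Trace:
Compute ~ classes (split until stable):
  P[0] = {{0,1,2,3,4,5,6,7,8}}
  P[1] = {{0,7,8},{1,2},{3},{4},{5},{6}}
  P[2] = {{0},{1},{2},{3},{4},{5},{6},{7},{8}}
stable after 3 split(s): 9 block(s)
[1]={1}  [8]={8}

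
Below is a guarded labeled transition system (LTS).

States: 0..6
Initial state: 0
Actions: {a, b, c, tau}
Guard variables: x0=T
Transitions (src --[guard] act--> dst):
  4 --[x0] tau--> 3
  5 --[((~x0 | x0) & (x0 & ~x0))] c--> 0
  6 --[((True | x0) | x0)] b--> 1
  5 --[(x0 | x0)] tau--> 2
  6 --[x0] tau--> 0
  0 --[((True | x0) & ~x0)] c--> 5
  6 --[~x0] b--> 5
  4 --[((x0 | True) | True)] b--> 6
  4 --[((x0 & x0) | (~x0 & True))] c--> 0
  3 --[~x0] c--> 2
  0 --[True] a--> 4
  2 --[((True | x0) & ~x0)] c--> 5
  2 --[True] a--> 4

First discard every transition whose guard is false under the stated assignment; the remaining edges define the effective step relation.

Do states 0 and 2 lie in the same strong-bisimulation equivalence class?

Bisimulation quotient by refinement:
  round 0: {{0,1,2,3,4,5,6}}
  round 1: {{0,2},{1,3},{4},{5},{6}}
stable after 2 split(s): 5 block(s)
0∈{0,2}, 2∈{0,2}

Answer: BISIMILAR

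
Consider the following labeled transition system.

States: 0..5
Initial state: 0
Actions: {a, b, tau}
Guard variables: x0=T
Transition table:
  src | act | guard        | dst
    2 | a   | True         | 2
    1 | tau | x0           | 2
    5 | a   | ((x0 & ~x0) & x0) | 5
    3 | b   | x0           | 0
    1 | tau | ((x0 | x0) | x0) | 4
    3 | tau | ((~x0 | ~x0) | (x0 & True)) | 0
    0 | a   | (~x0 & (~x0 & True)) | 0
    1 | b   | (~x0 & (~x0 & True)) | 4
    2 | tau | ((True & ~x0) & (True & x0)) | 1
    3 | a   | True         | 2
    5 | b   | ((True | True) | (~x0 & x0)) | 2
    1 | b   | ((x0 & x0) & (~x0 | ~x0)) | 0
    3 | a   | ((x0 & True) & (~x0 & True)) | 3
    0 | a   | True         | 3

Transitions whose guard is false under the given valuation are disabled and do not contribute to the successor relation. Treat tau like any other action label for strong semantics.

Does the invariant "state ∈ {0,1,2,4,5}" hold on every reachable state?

Allowed set {0,1,2,4,5}
Reachable = {0,2,3}
  0: ok
  2: ok
  3: ✗ unsafe
reach 3 via a — violates

Answer: INVARIANT VIOLATED at state 3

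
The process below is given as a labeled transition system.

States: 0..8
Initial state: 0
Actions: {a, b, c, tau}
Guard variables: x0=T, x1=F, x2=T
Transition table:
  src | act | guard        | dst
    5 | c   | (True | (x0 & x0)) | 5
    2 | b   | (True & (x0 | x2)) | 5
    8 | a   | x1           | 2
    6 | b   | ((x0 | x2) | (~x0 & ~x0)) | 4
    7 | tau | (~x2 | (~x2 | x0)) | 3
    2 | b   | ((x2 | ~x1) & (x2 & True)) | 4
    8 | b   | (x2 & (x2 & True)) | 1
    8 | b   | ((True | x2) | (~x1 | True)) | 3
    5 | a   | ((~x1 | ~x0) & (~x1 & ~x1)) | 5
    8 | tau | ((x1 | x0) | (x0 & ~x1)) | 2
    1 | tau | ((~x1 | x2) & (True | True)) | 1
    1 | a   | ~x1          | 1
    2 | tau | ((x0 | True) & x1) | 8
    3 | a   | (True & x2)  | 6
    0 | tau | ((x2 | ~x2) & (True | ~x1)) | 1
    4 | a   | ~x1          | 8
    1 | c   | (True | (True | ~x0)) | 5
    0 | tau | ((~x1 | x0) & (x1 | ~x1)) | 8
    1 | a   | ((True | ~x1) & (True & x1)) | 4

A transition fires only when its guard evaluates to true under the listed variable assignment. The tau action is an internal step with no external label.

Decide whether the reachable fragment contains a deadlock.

Reach set: {0,1,2,3,4,5,6,8}
  0: tau→1  tau→8  [2 exit(s)]
  1: a→1  c→5  tau→1  [3 exit(s)]
  2: b→4  b→5  [2 exit(s)]
  3: a→6  [1 exit(s)]
  4: a→8  [1 exit(s)]
  5: a→5  c→5  [2 exit(s)]
  6: b→4  [1 exit(s)]
  8: b→1  b→3  tau→2  [3 exit(s)]

Answer: DEADLOCK-FREE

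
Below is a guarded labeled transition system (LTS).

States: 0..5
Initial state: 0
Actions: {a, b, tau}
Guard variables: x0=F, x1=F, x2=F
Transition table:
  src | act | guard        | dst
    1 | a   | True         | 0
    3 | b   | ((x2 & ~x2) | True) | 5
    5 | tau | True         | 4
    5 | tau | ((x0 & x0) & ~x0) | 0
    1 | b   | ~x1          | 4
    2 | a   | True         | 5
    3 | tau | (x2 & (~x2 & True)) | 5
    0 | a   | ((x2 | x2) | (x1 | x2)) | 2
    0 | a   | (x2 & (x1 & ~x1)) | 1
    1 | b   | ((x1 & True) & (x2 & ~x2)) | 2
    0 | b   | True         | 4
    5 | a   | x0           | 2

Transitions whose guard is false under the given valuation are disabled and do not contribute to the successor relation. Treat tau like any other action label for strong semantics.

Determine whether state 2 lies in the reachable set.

6 transition(s) survive guard evaluation.
depth 0: {0}
depth 1: {4}  now seen {0,4}
R = {0,4}

Answer: UNREACHABLE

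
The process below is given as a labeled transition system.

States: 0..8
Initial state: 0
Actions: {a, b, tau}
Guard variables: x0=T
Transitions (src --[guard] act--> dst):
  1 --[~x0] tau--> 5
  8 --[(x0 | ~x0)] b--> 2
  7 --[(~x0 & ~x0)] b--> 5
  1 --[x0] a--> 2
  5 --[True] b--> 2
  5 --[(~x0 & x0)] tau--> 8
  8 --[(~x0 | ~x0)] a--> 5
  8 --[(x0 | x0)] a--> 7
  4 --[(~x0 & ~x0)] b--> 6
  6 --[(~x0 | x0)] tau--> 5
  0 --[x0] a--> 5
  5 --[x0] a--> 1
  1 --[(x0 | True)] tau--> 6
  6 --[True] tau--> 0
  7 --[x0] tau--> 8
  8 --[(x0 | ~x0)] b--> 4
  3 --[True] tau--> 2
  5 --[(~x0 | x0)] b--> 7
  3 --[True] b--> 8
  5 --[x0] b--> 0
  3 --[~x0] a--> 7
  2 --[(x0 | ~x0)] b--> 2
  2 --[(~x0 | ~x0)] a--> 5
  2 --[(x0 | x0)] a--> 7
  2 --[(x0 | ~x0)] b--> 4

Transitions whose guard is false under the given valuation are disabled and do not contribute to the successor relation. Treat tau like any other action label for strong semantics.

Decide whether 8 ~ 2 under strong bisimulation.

Bisimulation quotient by refinement:
  P[0] = {{0,1,2,3,4,5,6,7,8}}
  P[1] = {{0},{1},{2,5,8},{3},{4},{6,7}}
  P[2] = {{0},{1},{2,8},{3},{4},{5},{6},{7}}
stable after 3 split(s): 8 block(s)
[8]={2,8}  [2]={2,8}

Answer: BISIMILAR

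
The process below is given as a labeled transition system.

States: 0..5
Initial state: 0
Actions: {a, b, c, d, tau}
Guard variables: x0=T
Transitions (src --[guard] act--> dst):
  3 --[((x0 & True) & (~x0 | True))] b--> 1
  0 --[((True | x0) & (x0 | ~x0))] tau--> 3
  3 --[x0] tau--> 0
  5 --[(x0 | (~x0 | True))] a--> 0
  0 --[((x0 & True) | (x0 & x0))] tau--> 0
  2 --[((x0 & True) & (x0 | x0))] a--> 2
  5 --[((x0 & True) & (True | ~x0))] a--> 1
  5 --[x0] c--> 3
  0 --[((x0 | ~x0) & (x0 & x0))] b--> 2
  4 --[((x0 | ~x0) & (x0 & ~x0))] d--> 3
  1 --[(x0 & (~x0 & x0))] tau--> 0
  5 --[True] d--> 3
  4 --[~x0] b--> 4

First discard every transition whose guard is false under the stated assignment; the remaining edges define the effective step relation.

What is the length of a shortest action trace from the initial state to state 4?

Answer: UNREACHABLE

Trace:
BFS to 4:
  depth 0: {0}
  depth 1: {2,3}
  depth 2: {1}
4 never appears.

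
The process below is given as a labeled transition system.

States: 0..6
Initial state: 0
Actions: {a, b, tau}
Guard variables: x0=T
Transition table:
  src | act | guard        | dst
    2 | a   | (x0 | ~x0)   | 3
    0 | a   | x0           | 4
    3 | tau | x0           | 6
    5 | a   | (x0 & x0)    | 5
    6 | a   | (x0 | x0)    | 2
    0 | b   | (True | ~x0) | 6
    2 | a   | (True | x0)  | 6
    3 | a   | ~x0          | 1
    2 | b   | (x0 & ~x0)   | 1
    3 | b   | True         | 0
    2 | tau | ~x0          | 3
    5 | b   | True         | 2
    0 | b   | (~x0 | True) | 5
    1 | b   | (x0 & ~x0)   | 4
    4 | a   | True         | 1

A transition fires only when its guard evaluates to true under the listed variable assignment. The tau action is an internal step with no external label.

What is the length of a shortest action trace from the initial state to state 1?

Breadth-first toward 1:
  depth 0: {0}
  depth 1: {4,5,6}
  depth 2: {1,2}
first hit 1 at d=2 via a·a

Answer: 2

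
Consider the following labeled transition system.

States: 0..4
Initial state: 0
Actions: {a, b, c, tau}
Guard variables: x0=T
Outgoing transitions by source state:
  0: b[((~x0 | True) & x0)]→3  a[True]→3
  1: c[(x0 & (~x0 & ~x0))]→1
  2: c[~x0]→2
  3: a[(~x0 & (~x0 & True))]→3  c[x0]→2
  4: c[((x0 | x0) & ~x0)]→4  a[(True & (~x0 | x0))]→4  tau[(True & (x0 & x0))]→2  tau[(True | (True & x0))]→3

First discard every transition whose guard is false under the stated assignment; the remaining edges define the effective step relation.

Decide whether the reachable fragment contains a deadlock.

Answer: DEADLOCK at state 2

Working:
Reach set: {0,2,3}
  0: a→3  b→3  [2 out]
  2: ∅  [no exit]
  3: c→2  [1 out]
trace reaching 2: b·c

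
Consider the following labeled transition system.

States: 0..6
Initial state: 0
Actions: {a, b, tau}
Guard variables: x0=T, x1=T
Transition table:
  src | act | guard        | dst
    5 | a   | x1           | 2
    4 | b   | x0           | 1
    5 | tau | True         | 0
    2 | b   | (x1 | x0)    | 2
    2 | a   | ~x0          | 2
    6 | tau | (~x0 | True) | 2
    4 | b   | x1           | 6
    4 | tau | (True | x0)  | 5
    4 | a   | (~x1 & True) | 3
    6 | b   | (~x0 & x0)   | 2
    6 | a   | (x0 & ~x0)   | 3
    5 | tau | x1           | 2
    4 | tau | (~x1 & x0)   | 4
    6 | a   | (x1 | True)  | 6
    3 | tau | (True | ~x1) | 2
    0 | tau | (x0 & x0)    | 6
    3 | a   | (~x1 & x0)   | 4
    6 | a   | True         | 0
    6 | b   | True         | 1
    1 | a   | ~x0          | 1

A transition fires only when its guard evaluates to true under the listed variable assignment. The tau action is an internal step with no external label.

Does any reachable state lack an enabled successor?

Answer: DEADLOCK at state 1

Working:
Reachable = {0,1,2,6}
  0: tau→6  [1 exit(s)]
  1: ∅  [STUCK]
  2: b→2  [1 exit(s)]
  6: a→0  a→6  b→1  tau→2  [4 exit(s)]
trace reaching 1: tau·b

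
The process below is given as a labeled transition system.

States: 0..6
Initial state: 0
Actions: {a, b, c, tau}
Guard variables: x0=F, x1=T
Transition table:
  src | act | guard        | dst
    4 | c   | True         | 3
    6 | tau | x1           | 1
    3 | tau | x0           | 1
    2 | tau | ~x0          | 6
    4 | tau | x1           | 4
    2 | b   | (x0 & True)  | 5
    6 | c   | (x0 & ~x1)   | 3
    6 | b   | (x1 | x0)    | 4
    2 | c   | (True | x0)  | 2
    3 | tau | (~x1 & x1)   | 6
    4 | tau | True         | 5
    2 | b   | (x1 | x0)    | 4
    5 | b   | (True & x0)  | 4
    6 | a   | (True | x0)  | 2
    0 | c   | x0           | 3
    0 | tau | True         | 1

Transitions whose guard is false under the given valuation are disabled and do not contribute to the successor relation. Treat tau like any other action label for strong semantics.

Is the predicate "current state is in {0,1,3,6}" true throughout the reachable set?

Answer: INVARIANT HOLDS

Working:
Inv-set: {0,1,3,6}
Reachable = {0,1}
  0: ✓
  1: ✓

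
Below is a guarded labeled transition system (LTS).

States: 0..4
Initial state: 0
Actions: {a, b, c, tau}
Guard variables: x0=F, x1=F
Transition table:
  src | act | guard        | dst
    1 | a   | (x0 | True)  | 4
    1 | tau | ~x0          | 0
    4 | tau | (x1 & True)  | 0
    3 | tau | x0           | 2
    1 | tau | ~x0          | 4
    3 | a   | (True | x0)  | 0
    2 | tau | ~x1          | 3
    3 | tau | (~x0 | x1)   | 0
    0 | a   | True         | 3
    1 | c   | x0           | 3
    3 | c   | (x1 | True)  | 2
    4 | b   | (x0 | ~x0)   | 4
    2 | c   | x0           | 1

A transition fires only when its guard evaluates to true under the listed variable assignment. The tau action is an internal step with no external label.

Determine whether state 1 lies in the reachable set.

Answer: UNREACHABLE

Trace:
9 transition(s) survive guard evaluation.
depth 0: {0}
depth 1: {3}  total {0,3}
depth 2: {2}  total {0,2,3}
R = {0,2,3}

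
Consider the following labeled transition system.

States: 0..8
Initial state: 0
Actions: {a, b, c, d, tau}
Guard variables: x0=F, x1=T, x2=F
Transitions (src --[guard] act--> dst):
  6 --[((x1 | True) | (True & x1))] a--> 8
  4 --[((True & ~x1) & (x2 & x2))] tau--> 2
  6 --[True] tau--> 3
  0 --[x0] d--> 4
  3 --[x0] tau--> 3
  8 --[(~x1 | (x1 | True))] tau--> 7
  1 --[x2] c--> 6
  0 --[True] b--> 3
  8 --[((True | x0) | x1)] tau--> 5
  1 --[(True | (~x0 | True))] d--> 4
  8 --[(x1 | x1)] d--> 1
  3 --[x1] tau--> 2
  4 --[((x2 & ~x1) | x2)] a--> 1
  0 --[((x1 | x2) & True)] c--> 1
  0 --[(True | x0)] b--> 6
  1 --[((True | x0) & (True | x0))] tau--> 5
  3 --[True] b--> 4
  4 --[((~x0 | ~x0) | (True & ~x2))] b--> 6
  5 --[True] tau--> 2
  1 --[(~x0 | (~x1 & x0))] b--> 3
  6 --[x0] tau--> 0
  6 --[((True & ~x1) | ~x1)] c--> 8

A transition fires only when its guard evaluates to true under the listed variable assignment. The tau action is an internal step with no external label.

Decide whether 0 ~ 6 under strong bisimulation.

Compute ~ classes (split until stable):
  round 0: {{0,1,2,3,4,5,6,7,8}}
  round 1: {{0},{1},{2,7},{3},{4},{5},{6},{8}}
stable after 2 split(s): 8 block(s)
[0]={0}  [6]={6}

Answer: NOT BISIMILAR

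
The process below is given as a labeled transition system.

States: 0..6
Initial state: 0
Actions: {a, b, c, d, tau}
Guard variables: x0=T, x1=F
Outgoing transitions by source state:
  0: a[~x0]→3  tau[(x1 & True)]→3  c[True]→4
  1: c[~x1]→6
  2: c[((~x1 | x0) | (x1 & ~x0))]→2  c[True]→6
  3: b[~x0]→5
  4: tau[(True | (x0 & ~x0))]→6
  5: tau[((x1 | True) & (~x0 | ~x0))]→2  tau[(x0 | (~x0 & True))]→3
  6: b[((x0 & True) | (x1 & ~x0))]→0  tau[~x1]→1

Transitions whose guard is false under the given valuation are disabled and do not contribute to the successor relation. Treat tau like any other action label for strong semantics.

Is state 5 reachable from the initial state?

Guard filter leaves 8 enabled edge(s).
L0 = {0}
L1 = {4}  cumulative {0,4}
L2 = {6}  cumulative {0,4,6}
L3 = {1}  cumulative {0,1,4,6}
Reachable = {0,1,4,6}

Answer: UNREACHABLE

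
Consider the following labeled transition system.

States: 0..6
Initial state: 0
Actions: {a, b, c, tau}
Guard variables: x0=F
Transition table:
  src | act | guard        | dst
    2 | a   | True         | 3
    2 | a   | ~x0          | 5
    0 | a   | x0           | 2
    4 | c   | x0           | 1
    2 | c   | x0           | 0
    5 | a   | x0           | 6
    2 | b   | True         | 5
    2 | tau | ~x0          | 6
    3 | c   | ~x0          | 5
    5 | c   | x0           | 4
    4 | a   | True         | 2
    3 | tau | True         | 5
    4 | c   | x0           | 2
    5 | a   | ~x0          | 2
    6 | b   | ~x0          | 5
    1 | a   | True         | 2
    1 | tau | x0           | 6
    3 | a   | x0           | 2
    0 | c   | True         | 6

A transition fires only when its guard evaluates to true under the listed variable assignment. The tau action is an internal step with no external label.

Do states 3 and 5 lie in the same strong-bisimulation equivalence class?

Answer: NOT BISIMILAR

Trace:
Refine partition for ~:
  π0 = {{0,1,2,3,4,5,6}}
  π1 = {{0},{1,4,5},{2},{3},{6}}
stable after 2 split(s): 5 block(s)
class of 3: {3}; class of 5: {1,4,5}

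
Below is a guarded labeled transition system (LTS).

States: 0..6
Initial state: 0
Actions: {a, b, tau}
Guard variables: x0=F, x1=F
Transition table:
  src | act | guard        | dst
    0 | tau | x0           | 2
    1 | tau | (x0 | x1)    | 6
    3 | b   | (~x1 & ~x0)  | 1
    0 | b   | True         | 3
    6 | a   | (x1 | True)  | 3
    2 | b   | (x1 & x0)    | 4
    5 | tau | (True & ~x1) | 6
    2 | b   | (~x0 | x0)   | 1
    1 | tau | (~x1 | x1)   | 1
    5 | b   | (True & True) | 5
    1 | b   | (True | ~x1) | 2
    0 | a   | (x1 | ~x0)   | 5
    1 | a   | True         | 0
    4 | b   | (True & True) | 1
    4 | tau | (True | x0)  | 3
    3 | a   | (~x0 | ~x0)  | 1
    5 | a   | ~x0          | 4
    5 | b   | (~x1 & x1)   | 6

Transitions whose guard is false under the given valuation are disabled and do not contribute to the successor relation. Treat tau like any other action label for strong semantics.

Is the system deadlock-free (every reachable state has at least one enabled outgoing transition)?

Answer: DEADLOCK-FREE

Analysis:
Reachable = {0,1,2,3,4,5,6}
  0: a→5  b→3  [deg 2]
  1: a→0  b→2  tau→1  [deg 3]
  2: b→1  [deg 1]
  3: a→1  b→1  [deg 2]
  4: b→1  tau→3  [deg 2]
  5: a→4  b→5  tau→6  [deg 3]
  6: a→3  [deg 1]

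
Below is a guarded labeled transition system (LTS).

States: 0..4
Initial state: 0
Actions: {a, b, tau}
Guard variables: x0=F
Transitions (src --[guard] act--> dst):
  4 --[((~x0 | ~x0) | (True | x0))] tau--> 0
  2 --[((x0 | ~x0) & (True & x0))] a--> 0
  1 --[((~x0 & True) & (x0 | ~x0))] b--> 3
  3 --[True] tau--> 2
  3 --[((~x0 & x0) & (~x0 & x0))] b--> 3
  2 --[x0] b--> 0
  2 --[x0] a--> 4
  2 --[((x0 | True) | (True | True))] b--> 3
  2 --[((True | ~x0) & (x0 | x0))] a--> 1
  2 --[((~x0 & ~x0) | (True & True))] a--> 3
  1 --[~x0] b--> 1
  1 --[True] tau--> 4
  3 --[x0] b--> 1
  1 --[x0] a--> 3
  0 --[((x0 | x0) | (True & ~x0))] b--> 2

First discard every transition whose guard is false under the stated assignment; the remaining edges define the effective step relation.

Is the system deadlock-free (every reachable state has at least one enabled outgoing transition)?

R = {0,2,3}
  0: b→2  [1 exit(s)]
  2: a→3  b→3  [2 exit(s)]
  3: tau→2  [1 exit(s)]

Answer: DEADLOCK-FREE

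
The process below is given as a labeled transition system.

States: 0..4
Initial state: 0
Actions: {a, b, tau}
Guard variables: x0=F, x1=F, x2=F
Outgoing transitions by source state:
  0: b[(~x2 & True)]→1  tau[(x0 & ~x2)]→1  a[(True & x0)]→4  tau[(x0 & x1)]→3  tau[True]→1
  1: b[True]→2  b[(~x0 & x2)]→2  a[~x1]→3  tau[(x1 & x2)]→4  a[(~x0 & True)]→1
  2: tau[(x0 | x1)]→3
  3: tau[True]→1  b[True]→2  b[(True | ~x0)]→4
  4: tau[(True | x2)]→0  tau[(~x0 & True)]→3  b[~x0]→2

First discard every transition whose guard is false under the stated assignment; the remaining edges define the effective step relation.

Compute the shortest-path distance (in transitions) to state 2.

BFS to 2:
  depth 0: {0}
  depth 1: {1}
  depth 2: {2,3}
first hit 2 at d=2 via b·b

Answer: 2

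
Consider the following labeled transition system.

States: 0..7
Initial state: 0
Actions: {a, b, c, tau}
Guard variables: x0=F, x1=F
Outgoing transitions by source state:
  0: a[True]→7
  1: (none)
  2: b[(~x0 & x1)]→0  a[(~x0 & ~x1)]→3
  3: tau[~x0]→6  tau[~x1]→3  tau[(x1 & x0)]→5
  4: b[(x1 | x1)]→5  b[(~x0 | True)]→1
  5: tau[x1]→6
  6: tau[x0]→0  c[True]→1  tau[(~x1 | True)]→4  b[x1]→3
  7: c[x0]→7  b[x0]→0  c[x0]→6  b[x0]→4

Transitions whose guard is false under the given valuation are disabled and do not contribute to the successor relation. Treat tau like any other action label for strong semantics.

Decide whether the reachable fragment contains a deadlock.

R = {0,7}
  0: a→7  [deg 1]
  7: ∅  [STUCK]
witness 7: a

Answer: DEADLOCK at state 7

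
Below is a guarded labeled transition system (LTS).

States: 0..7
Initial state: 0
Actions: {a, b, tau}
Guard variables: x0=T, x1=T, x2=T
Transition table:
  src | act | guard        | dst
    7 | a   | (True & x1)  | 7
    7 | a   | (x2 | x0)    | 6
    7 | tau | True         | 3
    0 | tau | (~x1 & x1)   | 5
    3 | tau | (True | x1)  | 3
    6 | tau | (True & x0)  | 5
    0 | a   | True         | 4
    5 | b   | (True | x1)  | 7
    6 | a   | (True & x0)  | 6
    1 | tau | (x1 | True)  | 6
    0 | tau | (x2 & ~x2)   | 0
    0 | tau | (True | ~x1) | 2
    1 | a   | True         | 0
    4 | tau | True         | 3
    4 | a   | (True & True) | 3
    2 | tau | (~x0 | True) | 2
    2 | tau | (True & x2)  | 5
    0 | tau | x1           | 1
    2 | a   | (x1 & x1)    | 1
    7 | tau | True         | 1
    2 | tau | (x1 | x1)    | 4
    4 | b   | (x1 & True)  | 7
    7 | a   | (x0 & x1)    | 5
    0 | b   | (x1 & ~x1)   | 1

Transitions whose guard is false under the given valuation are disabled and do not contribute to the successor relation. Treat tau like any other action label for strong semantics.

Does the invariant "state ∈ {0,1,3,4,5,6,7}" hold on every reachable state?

Answer: INVARIANT VIOLATED at state 2

Analysis:
Safe = {0,1,3,4,5,6,7}
R = {0,1,2,3,4,5,6,7}
  0: safe
  1: safe
  2: outside
  3: safe
  4: safe
  5: safe
  6: safe
  7: safe
witness against invariant: tau → 2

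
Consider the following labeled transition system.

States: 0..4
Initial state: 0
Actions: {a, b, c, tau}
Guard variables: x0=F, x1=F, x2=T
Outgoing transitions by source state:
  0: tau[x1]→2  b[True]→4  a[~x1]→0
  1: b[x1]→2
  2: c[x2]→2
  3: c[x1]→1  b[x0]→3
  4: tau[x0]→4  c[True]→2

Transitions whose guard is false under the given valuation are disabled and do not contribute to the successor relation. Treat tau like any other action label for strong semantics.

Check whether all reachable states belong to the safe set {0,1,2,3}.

Allowed set {0,1,2,3}
Reach set: {0,2,4}
  0: safe
  2: safe
  4: outside
reach 4 via b — violates

Answer: INVARIANT VIOLATED at state 4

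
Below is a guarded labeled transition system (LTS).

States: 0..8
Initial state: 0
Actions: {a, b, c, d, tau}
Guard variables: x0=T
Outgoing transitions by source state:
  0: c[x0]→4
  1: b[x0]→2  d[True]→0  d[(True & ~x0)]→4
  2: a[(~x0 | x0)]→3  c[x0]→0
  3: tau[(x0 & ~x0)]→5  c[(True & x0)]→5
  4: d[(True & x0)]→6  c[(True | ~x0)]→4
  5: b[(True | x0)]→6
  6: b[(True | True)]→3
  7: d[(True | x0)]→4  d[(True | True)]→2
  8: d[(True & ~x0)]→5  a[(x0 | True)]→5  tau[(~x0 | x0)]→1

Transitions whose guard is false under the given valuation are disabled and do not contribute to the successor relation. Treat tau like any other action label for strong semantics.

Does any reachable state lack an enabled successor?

Reachable = {0,3,4,5,6}
  0: c→4  [1 out]
  3: c→5  [1 out]
  4: c→4  d→6  [2 out]
  5: b→6  [1 out]
  6: b→3  [1 out]

Answer: DEADLOCK-FREE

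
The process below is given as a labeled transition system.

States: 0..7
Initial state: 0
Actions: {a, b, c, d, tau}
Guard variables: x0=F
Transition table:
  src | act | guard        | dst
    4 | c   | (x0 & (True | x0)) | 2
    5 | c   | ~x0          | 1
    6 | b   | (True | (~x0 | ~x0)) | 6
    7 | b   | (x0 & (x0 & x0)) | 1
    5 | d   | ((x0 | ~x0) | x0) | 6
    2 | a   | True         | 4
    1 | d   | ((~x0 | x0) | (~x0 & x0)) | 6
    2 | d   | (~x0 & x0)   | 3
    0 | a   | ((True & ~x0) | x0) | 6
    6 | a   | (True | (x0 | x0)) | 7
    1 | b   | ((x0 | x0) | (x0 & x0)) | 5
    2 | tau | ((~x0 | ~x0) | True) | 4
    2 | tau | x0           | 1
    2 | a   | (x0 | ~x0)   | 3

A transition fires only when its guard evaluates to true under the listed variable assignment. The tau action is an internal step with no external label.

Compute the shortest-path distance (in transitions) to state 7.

Breadth-first toward 7:
  L0 = {0}
  L1 = {6}
  L2 = {7}
first hit 7 at d=2 via a·a

Answer: 2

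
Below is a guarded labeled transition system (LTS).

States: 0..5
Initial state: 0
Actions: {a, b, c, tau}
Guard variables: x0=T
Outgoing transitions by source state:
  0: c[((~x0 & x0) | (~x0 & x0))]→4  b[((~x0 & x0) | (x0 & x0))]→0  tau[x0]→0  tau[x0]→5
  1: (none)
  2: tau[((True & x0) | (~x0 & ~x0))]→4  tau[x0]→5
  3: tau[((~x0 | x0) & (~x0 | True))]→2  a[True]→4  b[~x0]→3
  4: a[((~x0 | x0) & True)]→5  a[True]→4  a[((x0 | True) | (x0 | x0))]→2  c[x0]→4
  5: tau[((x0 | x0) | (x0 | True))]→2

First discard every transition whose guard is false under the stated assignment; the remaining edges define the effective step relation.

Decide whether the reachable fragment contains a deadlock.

R = {0,2,4,5}
  0: b→0  tau→0  tau→5  [3 out]
  2: tau→4  tau→5  [2 out]
  4: a→2  a→4  a→5  c→4  [4 out]
  5: tau→2  [1 out]

Answer: DEADLOCK-FREE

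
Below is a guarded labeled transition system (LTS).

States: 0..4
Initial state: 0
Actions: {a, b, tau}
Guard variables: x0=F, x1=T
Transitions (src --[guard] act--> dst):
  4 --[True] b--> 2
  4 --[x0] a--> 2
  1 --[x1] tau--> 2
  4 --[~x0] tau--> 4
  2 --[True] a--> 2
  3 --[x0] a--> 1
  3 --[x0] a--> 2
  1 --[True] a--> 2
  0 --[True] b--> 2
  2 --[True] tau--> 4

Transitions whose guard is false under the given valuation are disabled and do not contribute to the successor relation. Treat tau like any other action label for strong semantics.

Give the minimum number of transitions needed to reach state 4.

Answer: 2

Analysis:
Breadth-first toward 4:
  depth 0: {0}
  depth 1: {2}
  depth 2: {4}
first hit 4 at d=2 via b·tau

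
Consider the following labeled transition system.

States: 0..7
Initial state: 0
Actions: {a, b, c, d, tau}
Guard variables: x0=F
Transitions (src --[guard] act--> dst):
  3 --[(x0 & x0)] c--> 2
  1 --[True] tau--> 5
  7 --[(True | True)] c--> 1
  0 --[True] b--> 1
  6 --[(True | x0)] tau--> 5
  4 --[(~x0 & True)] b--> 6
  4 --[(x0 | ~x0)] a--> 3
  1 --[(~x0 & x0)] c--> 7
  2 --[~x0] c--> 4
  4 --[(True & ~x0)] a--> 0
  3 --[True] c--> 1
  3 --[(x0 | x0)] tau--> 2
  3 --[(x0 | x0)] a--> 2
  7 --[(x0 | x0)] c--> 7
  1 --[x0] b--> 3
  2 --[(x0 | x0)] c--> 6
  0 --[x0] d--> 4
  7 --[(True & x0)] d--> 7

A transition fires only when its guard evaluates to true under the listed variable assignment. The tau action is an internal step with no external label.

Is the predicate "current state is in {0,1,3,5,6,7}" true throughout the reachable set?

Safe = {0,1,3,5,6,7}
Reachable = {0,1,5}
  0: ok
  1: ok
  5: ok

Answer: INVARIANT HOLDS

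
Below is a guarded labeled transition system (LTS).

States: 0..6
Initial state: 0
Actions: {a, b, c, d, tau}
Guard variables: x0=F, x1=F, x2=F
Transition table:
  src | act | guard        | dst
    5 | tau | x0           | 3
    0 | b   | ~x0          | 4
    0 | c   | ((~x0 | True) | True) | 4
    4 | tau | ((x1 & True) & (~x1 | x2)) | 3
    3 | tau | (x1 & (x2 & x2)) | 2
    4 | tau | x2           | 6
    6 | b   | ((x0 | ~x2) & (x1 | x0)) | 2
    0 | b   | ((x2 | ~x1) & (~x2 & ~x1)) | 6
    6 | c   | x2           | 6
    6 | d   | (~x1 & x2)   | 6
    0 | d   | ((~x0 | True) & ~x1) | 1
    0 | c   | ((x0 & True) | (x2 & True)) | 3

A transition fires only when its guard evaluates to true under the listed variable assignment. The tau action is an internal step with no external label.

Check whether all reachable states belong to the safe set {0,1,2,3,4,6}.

Inv-set: {0,1,2,3,4,6}
Reachable = {0,1,4,6}
  0: safe
  1: safe
  4: safe
  6: safe

Answer: INVARIANT HOLDS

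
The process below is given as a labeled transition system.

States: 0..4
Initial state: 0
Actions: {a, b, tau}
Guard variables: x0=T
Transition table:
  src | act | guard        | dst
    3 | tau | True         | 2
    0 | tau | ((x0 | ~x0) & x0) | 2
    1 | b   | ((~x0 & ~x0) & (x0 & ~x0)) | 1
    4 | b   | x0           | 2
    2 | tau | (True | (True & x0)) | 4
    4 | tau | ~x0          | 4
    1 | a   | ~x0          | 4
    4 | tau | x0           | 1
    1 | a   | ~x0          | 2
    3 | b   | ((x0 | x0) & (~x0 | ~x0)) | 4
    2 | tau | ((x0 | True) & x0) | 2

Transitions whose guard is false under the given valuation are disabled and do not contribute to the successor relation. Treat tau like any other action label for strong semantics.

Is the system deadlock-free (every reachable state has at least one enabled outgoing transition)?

Answer: DEADLOCK at state 1

Analysis:
R = {0,1,2,4}
  0: tau→2  [1 exit(s)]
  1: ∅  [deadlock]
  2: tau→2  tau→4  [2 exit(s)]
  4: b→2  tau→1  [2 exit(s)]
trace reaching 1: tau·tau·tau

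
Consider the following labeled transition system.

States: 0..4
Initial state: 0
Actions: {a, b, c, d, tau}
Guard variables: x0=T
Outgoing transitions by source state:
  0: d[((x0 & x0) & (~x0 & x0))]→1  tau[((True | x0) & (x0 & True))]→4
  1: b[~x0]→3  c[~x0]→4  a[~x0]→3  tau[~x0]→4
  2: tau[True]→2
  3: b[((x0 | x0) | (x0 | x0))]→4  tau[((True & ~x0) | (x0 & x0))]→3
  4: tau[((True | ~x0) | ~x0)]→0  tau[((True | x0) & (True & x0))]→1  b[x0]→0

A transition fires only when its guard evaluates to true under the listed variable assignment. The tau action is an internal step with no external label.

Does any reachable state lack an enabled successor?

Answer: DEADLOCK at state 1

Working:
R = {0,1,4}
  0: tau→4  [deg 1]
  1: ∅  [no exit]
  4: b→0  tau→0  tau→1  [deg 3]
witness 1: tau·tau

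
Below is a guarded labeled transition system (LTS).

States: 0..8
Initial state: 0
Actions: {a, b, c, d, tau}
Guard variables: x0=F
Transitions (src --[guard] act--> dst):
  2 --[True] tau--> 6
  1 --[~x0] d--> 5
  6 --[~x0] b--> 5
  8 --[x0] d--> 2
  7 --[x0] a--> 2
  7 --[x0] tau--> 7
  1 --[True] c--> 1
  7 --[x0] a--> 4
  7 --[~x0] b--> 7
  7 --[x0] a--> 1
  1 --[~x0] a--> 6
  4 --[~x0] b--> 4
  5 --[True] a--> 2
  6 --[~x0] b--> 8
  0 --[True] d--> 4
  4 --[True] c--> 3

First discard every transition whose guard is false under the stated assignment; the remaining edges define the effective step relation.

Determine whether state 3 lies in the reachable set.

Guard filter leaves 11 enabled edge(s).
L0 = {0}
L1 = {4}  cumulative {0,4}
L2 = {3}  cumulative {0,3,4}
Reachable = {0,3,4}
witness 3: d·c

Answer: REACHABLE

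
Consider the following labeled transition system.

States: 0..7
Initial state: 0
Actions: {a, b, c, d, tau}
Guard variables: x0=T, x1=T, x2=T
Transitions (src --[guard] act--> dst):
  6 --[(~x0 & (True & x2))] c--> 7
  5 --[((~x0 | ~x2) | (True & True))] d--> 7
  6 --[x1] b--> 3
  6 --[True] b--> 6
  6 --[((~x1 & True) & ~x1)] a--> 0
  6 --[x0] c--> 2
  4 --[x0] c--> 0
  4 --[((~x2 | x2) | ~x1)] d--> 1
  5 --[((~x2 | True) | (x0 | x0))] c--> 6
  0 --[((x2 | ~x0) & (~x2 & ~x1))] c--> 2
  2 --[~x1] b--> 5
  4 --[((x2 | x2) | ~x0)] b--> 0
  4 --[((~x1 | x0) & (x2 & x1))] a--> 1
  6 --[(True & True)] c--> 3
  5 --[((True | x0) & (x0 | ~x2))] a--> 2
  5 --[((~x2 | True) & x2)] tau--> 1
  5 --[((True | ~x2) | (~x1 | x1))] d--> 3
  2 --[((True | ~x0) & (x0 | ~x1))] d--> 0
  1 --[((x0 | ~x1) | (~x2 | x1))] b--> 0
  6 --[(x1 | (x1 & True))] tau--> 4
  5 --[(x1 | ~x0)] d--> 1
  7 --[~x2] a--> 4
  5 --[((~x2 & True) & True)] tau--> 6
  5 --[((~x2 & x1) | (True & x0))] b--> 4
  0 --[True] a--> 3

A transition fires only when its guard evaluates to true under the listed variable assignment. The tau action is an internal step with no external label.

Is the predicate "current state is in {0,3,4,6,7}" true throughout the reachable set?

Allowed set {0,3,4,6,7}
Reachable = {0,3}
  0: ok
  3: ok

Answer: INVARIANT HOLDS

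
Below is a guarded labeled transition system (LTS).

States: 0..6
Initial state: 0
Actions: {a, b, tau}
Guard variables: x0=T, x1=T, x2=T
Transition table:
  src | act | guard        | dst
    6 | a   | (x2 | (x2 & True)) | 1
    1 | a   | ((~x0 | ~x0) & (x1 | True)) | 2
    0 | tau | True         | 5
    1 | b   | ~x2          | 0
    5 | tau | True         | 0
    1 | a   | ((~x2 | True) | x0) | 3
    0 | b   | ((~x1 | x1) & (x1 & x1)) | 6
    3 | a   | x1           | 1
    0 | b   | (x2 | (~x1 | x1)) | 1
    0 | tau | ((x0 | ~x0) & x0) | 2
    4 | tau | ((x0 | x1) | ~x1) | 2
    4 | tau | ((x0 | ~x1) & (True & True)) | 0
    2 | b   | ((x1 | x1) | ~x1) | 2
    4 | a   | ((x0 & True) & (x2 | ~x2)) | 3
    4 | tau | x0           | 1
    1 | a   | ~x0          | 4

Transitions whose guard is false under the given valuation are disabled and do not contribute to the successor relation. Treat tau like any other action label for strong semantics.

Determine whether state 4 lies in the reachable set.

Answer: UNREACHABLE

Trace:
13 transition(s) survive guard evaluation.
depth 0: {0}
depth 1: {1,2,5,6}  now seen {0,1,2,5,6}
depth 2: {3}  now seen {0,1,2,3,5,6}
R = {0,1,2,3,5,6}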